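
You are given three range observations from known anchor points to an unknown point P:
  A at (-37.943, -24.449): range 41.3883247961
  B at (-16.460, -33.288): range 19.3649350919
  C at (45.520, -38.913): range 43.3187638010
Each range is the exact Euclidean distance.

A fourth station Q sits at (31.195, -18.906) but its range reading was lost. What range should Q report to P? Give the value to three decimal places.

31.064

eq1: (x + 37.943)² + (y + 24.449)² = 41.3883247961²
eq2: (x + 16.460)² + (y + 33.288)² = 19.3649350919²
eq3: (x − 45.520)² + (y + 38.913)² = 43.3187638010²
eq1−eq2, eq1−eq3 (x²,y² cancel):
  42.966·x − 17.678·y = 679.590412
  166.926·x − 28.928·y = 1385.345251
det = 42.966·-28.928 − -17.678·166.926 = 1707.997380
x = (679.590412·-28.928 − -17.678·1385.345251) / 1707.997380 = 2.828425
y = (42.966·1385.345251 − 679.590412·166.926) / 1707.997380 = -31.568295
|P − Q| = √((2.828425 − 31.195)² + (-31.568295 − -18.906)²) = 31.064390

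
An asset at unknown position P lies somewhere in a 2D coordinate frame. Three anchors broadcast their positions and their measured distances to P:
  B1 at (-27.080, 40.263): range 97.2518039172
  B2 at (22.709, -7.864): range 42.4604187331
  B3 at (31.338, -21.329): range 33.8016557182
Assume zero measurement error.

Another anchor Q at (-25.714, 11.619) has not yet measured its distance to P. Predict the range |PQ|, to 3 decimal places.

eq1: (x + 27.080)² + (y − 40.263)² = 97.2518039172²
eq2: (x − 22.709)² + (y + 7.864)² = 42.4604187331²
eq3: (x − 31.338)² + (y + 21.329)² = 33.8016557182²
eq2−eq1, eq2−eq3 (x²,y² cancel):
  -99.578·x + 96.254·y = -5878.131814
  17.258·x − 26.930·y = 1519.790538
det = -99.578·-26.930 − 96.254·17.258 = 1020.484008
x = (-5878.131814·-26.930 − 96.254·1519.790538) / 1020.484008 = 11.771053
y = (-99.578·1519.790538 − -5878.131814·17.258) / 1020.484008 = -48.891411
|P − Q| = √((11.771053 − -25.714)² + (-48.891411 − 11.619)²) = 71.180328

71.180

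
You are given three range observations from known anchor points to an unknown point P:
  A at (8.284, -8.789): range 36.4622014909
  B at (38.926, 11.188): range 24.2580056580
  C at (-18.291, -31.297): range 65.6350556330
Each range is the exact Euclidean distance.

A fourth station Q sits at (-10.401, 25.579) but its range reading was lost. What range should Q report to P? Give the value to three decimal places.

66.815

eq1: (x − 8.284)² + (y + 8.789)² = 36.4622014909²
eq2: (x − 38.926)² + (y − 11.188)² = 24.2580056580²
eq3: (x + 18.291)² + (y + 31.297)² = 65.6350556330²
eq1−eq2, eq1−eq3 (x²,y² cancel):
  61.284·x + 39.954·y = 2235.574942
  -53.150·x − 45.016·y = -1810.276677
det = 61.284·-45.016 − 39.954·-53.150 = -635.205444
x = (2235.574942·-45.016 − 39.954·-1810.276677) / -635.205444 = 44.566443
y = (61.284·-1810.276677 − 2235.574942·-53.150) / -635.205444 = -12.405140
|P − Q| = √((44.566443 − -10.401)² + (-12.405140 − 25.579)²) = 66.814779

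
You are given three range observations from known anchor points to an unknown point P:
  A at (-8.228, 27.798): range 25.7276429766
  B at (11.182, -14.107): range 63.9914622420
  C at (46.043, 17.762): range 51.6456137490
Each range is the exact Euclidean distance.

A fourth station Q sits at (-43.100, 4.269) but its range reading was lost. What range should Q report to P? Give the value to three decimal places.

eq1: (x + 8.228)² + (y − 27.798)² = 25.7276429766²
eq2: (x − 11.182)² + (y + 14.107)² = 63.9914622420²
eq3: (x − 46.043)² + (y − 17.762)² = 51.6456137490²
eq2−eq1, eq2−eq3 (x²,y² cancel):
  -38.820·x + 83.810·y = 3949.379842
  69.722·x + 63.738·y = 3539.039740
det = -38.820·63.738 − 83.810·69.722 = -8317.709980
x = (3949.379842·63.738 − 83.810·3539.039740) / -8317.709980 = 5.395878
y = (-38.820·3539.039740 − 3949.379842·69.722) / -8317.709980 = 49.622334
|P − Q| = √((5.395878 − -43.100)² + (49.622334 − 4.269)²) = 66.398608

66.399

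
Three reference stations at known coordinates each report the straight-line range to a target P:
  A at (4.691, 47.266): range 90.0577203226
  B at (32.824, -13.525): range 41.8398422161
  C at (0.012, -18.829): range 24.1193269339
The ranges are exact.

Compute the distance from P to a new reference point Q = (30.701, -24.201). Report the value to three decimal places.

33.429

eq1: (x − 4.691)² + (y − 47.266)² = 90.0577203226²
eq2: (x − 32.824)² + (y + 13.525)² = 41.8398422161²
eq3: (x − 0.012)² + (y + 18.829)² = 24.1193269339²
eq2−eq1, eq2−eq3 (x²,y² cancel):
  -56.266·x + 121.582·y = -5364.080957
  -65.624·x − 10.608·y = 263.021249
det = -56.266·-10.608 − 121.582·-65.624 = 8575.566896
x = (-5364.080957·-10.608 − 121.582·263.021249) / 8575.566896 = 2.906341
y = (-56.266·263.021249 − -5364.080957·-65.624) / 8575.566896 = -42.774035
|P − Q| = √((2.906341 − 30.701)² + (-42.774035 − -24.201)²) = 33.429040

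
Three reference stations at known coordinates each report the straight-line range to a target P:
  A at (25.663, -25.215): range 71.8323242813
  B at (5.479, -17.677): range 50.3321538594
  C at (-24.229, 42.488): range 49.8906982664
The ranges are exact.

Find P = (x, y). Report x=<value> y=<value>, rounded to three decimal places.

x=-42.896 y=-3.779

eq1: (x − 25.663)² + (y + 25.215)² = 71.8323242813²
eq2: (x − 5.479)² + (y + 17.677)² = 50.3321538594²
eq3: (x + 24.229)² + (y − 42.488)² = 49.8906982664²
eq3−eq2, eq3−eq1 (x²,y² cancel):
  59.416·x − 120.330·y = -2094.022754
  99.784·x − 135.406·y = -3768.689829
det = 59.416·-135.406 − -120.330·99.784 = 3961.725824
x = (-2094.022754·-135.406 − -120.330·-3768.689829) / 3961.725824 = -42.896255
y = (59.416·-3768.689829 − -2094.022754·99.784) / 3961.725824 = -3.778785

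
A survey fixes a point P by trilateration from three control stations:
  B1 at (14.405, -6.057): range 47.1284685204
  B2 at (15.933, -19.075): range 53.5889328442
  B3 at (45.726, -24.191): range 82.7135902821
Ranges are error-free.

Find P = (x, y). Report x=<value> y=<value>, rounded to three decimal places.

x=-30.872 y=7.021

eq1: (x − 14.405)² + (y + 6.057)² = 47.1284685204²
eq2: (x − 15.933)² + (y + 19.075)² = 53.5889328442²
eq3: (x − 45.726)² + (y + 24.191)² = 82.7135902821²
eq2−eq1, eq2−eq3 (x²,y² cancel):
  -3.056·x + 26.036·y = 277.156338
  59.586·x − 10.232·y = -1911.408851
det = -3.056·-10.232 − 26.036·59.586 = -1520.112104
x = (277.156338·-10.232 − 26.036·-1911.408851) / -1520.112104 = -30.872445
y = (-3.056·-1911.408851 − 277.156338·59.586) / -1520.112104 = 7.021437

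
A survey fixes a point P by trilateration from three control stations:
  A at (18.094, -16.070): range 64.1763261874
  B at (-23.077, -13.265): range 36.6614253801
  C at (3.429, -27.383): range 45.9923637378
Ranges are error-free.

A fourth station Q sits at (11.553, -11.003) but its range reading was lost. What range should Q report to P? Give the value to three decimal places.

61.301

eq1: (x − 18.094)² + (y + 16.070)² = 64.1763261874²
eq2: (x + 23.077)² + (y + 13.265)² = 36.6614253801²
eq3: (x − 3.429)² + (y + 27.383)² = 45.9923637378²
eq1−eq3, eq1−eq2 (x²,y² cancel):
  -29.330·x − 22.626·y = 2179.252315
  -82.342·x + 5.610·y = 2897.411150
det = -29.330·5.610 − -22.626·-82.342 = -2027.611392
x = (2179.252315·5.610 − -22.626·2897.411150) / -2027.611392 = -38.361606
y = (-29.330·2897.411150 − 2179.252315·-82.342) / -2027.611392 = -46.588279
|P − Q| = √((-38.361606 − 11.553)² + (-46.588279 − -11.003)²) = 61.300734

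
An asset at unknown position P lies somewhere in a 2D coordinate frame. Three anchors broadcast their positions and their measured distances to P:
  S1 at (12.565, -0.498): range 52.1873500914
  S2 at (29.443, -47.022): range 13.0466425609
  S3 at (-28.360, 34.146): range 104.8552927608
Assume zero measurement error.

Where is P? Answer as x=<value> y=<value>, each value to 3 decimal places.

x=42.026 y=-43.574

eq1: (x − 12.565)² + (y + 0.498)² = 52.1873500914²
eq2: (x − 29.443)² + (y + 47.022)² = 13.0466425609²
eq3: (x + 28.360)² + (y − 34.146)² = 104.8552927608²
eq2−eq3, eq2−eq1 (x²,y² cancel):
  -115.606·x + 162.336·y = -11932.137355
  -33.756·x + 93.048·y = -5473.136131
det = -115.606·93.048 − 162.336·-33.756 = -5277.093072
x = (-11932.137355·93.048 − 162.336·-5473.136131) / -5277.093072 = 42.025882
y = (-115.606·-5473.136131 − -11932.137355·-33.756) / -5277.093072 = -43.574397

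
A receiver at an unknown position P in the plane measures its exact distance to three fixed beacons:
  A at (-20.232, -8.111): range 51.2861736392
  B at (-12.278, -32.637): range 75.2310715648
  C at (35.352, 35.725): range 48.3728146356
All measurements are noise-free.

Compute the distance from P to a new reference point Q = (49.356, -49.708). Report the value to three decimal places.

111.129

eq1: (x + 20.232)² + (y + 8.111)² = 51.2861736392²
eq2: (x + 12.278)² + (y + 32.637)² = 75.2310715648²
eq3: (x − 35.352)² + (y − 35.725)² = 48.3728146356²
eq1−eq2, eq1−eq3 (x²,y² cancel):
  15.908·x − 49.052·y = -2288.641614
  111.168·x + 87.672·y = 2341.259795
det = 15.908·87.672 − -49.052·111.168 = 6847.698912
x = (-2288.641614·87.672 − -49.052·2341.259795) / 6847.698912 = -12.530678
y = (15.908·2341.259795 − -2288.641614·111.168) / 6847.698912 = 42.593647
|P − Q| = √((-12.530678 − 49.356)² + (42.593647 − -49.708)²) = 111.128552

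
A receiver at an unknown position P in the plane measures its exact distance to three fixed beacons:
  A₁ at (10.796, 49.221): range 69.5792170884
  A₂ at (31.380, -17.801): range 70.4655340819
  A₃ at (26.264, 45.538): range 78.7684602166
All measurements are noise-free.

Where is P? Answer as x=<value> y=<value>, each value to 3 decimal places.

x=-37.111 y=-1.238

eq1: (x − 10.796)² + (y − 49.221)² = 69.5792170884²
eq2: (x − 31.380)² + (y + 17.801)² = 70.4655340819²
eq3: (x − 26.264)² + (y − 45.538)² = 78.7684602166²
eq2−eq3, eq2−eq1 (x²,y² cancel):
  -10.232·x + 126.678·y = 222.848308
  -41.168·x + 134.044·y = 1361.804499
det = -10.232·134.044 − 126.678·-41.168 = 3843.541696
x = (222.848308·134.044 − 126.678·1361.804499) / 3843.541696 = -37.111394
y = (-10.232·1361.804499 − 222.848308·-41.168) / 3843.541696 = -1.238380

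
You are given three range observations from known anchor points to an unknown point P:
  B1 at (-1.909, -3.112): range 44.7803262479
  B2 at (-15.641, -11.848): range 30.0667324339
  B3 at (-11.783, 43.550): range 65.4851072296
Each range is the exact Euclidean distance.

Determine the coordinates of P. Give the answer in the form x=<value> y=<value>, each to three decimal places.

eq1: (x + 1.909)² + (y + 3.112)² = 44.7803262479²
eq2: (x + 15.641)² + (y + 11.848)² = 30.0667324339²
eq3: (x + 11.783)² + (y − 43.550)² = 65.4851072296²
eq3−eq2, eq3−eq1 (x²,y² cancel):
  -7.716·x − 110.796·y = 1733.865266
  19.748·x − 93.324·y = 260.908886
det = -7.716·-93.324 − -110.796·19.748 = 2908.087392
x = (1733.865266·-93.324 − -110.796·260.908886) / 2908.087392 = -45.701371
y = (-7.716·260.908886 − 1733.865266·19.748) / 2908.087392 = -12.466456

x=-45.701 y=-12.466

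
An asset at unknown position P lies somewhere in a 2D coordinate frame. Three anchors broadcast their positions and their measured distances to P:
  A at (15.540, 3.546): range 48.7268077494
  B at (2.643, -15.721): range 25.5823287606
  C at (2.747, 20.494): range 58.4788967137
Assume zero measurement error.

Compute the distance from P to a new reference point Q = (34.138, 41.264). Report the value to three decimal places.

90.437

eq1: (x − 15.540)² + (y − 3.546)² = 48.7268077494²
eq2: (x − 2.643)² + (y + 15.721)² = 25.5823287606²
eq3: (x − 2.747)² + (y − 20.494)² = 58.4788967137²
eq3−eq2, eq3−eq1 (x²,y² cancel):
  -0.208·x − 72.430·y = 2591.911061
  25.586·x − 33.896·y = 871.995238
det = -0.208·-33.896 − -72.430·25.586 = 1860.244348
x = (2591.911061·-33.896 − -72.430·871.995238) / 1860.244348 = -13.276107
y = (-0.208·871.995238 − 2591.911061·25.586) / 1860.244348 = -35.746923
|P − Q| = √((-13.276107 − 34.138)² + (-35.746923 − 41.264)²) = 90.436606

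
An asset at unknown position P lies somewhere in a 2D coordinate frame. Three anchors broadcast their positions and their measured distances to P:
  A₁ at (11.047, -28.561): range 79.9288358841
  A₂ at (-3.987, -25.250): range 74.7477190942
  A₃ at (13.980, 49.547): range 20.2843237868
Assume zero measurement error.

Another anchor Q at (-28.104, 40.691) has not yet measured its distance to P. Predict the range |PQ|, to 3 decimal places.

eq1: (x − 11.047)² + (y + 28.561)² = 79.9288358841²
eq2: (x + 3.987)² + (y + 25.250)² = 74.7477190942²
eq3: (x − 13.980)² + (y − 49.547)² = 20.2843237868²
eq3−eq2, eq3−eq1 (x²,y² cancel):
  -35.934·x − 149.594·y = -7172.654658
  -5.866·x − 156.216·y = -7689.743693
det = -35.934·-156.216 − -149.594·-5.866 = 4735.947340
x = (-7172.654658·-156.216 − -149.594·-7689.743693) / 4735.947340 = -6.304145
y = (-35.934·-7689.743693 − -7172.654658·-5.866) / 4735.947340 = 49.461795
|P − Q| = √((-6.304145 − -28.104)² + (49.461795 − 40.691)²) = 23.498096

23.498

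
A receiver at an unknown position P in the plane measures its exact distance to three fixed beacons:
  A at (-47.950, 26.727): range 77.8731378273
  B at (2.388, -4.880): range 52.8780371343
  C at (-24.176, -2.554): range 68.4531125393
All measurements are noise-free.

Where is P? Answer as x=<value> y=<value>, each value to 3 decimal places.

eq1: (x + 47.950)² + (y − 26.727)² = 77.8731378273²
eq2: (x − 2.388)² + (y + 4.880)² = 52.8780371343²
eq3: (x + 24.176)² + (y + 2.554)² = 68.4531125393²
eq2−eq3, eq2−eq1 (x²,y² cancel):
  -53.128·x + 4.652·y = -1328.256857
  -100.676·x + 63.214·y = -284.120699
det = -53.128·63.214 − 4.652·-100.676 = -2890.088640
x = (-1328.256857·63.214 − 4.652·-284.120699) / -2890.088640 = 28.595213
y = (-53.128·-284.120699 − -1328.256857·-100.676) / -2890.088640 = 41.046777

x=28.595 y=41.047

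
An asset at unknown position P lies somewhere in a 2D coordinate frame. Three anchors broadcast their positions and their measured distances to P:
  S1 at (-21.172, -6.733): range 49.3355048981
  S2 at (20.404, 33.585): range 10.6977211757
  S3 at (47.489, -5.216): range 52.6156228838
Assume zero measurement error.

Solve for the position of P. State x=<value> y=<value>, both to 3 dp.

eq1: (x + 21.172)² + (y + 6.733)² = 49.3355048981²
eq2: (x − 20.404)² + (y − 33.585)² = 10.6977211757²
eq3: (x − 47.489)² + (y + 5.216)² = 52.6156228838²
eq3−eq1, eq3−eq2 (x²,y² cancel):
  -137.322·x − 3.034·y = -1454.413176
  -54.170·x + 77.602·y = 1915.826197
det = -137.322·77.602 − -3.034·-54.170 = -10820.813624
x = (-1454.413176·77.602 − -3.034·1915.826197) / -10820.813624 = 9.893226
y = (-137.322·1915.826197 − -1454.413176·-54.170) / -10820.813624 = 31.593802

x=9.893 y=31.594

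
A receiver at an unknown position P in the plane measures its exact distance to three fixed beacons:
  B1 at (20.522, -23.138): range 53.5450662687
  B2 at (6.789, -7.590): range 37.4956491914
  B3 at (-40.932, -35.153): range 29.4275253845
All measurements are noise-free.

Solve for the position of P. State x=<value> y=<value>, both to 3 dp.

eq1: (x − 20.522)² + (y + 23.138)² = 53.5450662687²
eq2: (x − 6.789)² + (y + 7.590)² = 37.4956491914²
eq3: (x + 40.932)² + (y + 35.153)² = 29.4275253845²
eq2−eq3, eq2−eq1 (x²,y² cancel):
  -95.442·x − 55.126·y = 3347.407870
  27.466·x − 31.096·y = -608.329506
det = -95.442·-31.096 − -55.126·27.466 = 4481.955148
x = (3347.407870·-31.096 − -55.126·-608.329506) / 4481.955148 = -30.706636
y = (-95.442·-608.329506 − 3347.407870·27.466) / 4481.955148 = -7.559139

x=-30.707 y=-7.559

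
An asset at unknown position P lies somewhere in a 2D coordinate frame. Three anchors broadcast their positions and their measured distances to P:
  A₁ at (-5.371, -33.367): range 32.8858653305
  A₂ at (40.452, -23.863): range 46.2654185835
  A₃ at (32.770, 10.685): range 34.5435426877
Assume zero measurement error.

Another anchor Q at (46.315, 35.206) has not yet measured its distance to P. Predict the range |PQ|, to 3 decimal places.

eq1: (x + 5.371)² + (y + 33.367)² = 32.8858653305²
eq2: (x − 40.452)² + (y + 23.863)² = 46.2654185835²
eq3: (x − 32.770)² + (y − 10.685)² = 34.5435426877²
eq2−eq1, eq2−eq3 (x²,y² cancel):
  -91.646·x − 19.008·y = -4.593925
  -15.364·x + 69.096·y = -70.532333
det = -91.646·69.096 − -19.008·-15.364 = -6624.410928
x = (-4.593925·69.096 − -19.008·-70.532333) / -6624.410928 = 0.250302
y = (-91.646·-70.532333 − -4.593925·-15.364) / -6624.410928 = -0.965131
|P − Q| = √((0.250302 − 46.315)² + (-0.965131 − 35.206)²) = 58.568824

58.569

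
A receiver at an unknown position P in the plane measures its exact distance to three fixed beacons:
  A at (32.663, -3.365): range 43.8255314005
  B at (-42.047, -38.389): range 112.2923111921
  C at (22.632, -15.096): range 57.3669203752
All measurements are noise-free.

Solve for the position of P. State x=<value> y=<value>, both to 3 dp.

x=38.257 y=40.102

eq1: (x − 32.663)² + (y + 3.365)² = 43.8255314005²
eq2: (x + 42.047)² + (y + 38.389)² = 112.2923111921²
eq3: (x − 22.632)² + (y + 15.096)² = 57.3669203752²
eq2−eq1, eq2−eq3 (x²,y² cancel):
  149.420·x + 70.048·y = 8525.415214
  129.358·x + 46.586·y = 6817.030710
det = 149.420·46.586 − 70.048·129.358 = -2100.389064
x = (8525.415214·46.586 − 70.048·6817.030710) / -2100.389064 = 38.256900
y = (149.420·6817.030710 − 8525.415214·129.358) / -2100.389064 = 40.102062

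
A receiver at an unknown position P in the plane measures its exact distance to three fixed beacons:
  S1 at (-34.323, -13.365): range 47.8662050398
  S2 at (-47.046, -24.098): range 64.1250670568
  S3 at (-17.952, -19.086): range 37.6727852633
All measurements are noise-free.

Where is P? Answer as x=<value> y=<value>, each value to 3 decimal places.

eq1: (x + 34.323)² + (y + 13.365)² = 47.8662050398²
eq2: (x + 47.046)² + (y + 24.098)² = 64.1250670568²
eq3: (x + 17.952)² + (y + 19.086)² = 37.6727852633²
eq1−eq3, eq1−eq2 (x²,y² cancel):
  32.742·x − 11.442·y = 201.792981
  -25.446·x − 21.466·y = -383.502474
det = 32.742·-21.466 − -11.442·-25.446 = -993.992904
x = (201.792981·-21.466 − -11.442·-383.502474) / -993.992904 = 8.772420
y = (32.742·-383.502474 − 201.792981·-25.446) / -993.992904 = 7.466667

x=8.772 y=7.467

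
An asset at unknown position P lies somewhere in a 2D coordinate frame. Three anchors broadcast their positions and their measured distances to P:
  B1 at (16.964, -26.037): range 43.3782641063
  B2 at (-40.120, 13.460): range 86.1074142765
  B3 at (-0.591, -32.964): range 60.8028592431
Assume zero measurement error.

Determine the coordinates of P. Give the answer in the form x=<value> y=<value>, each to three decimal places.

eq1: (x − 16.964)² + (y + 26.037)² = 43.3782641063²
eq2: (x + 40.120)² + (y − 13.460)² = 86.1074142765²
eq3: (x + 0.591)² + (y + 32.964)² = 60.8028592431²
eq2−eq3, eq2−eq1 (x²,y² cancel):
  79.058·x − 92.848·y = 3013.687678
  114.168·x − 78.994·y = 4707.729662
det = 79.058·-78.994 − -92.848·114.168 = 4355.162812
x = (3013.687678·-78.994 − -92.848·4707.729662) / 4355.162812 = 45.702089
y = (79.058·4707.729662 − 3013.687678·114.168) / 4355.162812 = 6.456015

x=45.702 y=6.456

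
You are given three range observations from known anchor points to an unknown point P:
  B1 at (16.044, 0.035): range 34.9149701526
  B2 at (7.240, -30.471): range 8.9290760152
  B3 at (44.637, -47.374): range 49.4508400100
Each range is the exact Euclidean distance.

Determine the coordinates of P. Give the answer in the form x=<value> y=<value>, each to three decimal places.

eq1: (x − 16.044)² + (y − 0.035)² = 34.9149701526²
eq2: (x − 7.240)² + (y + 30.471)² = 8.9290760152²
eq3: (x − 44.637)² + (y + 47.374)² = 49.4508400100²
eq1−eq3, eq1−eq2 (x²,y² cancel):
  57.186·x − 94.818·y = 2753.016047
  -17.608·x − 61.012·y = 1862.815022
det = 57.186·-61.012 − -94.818·-17.608 = -5158.587576
x = (2753.016047·-61.012 − -94.818·1862.815022) / -5158.587576 = -1.679022
y = (57.186·1862.815022 − 2753.016047·-17.608) / -5158.587576 = -30.047381

x=-1.679 y=-30.047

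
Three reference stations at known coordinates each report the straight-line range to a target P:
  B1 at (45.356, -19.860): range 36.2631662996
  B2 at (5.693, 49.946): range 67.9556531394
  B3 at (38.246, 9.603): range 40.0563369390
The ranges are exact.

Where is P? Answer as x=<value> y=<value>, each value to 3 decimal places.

x=9.145 y=-17.922

eq1: (x − 45.356)² + (y + 19.860)² = 36.2631662996²
eq2: (x − 5.693)² + (y − 49.946)² = 67.9556531394²
eq3: (x − 38.246)² + (y − 9.603)² = 40.0563369390²
eq2−eq1, eq2−eq3 (x²,y² cancel):
  79.326·x − 139.612·y = 3227.526735
  65.106·x − 80.686·y = 2041.421625
det = 79.326·-80.686 − -139.612·65.106 = 2689.081236
x = (3227.526735·-80.686 − -139.612·2041.421625) / 2689.081236 = 9.144660
y = (79.326·2041.421625 − 3227.526735·65.106) / 2689.081236 = -17.921937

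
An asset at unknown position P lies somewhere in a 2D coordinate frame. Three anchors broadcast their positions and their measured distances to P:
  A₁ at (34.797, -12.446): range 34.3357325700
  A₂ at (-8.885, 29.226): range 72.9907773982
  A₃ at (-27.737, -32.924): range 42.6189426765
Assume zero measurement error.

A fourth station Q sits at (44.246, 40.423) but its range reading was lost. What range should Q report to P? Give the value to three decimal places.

85.808

eq1: (x − 34.797)² + (y + 12.446)² = 34.3357325700²
eq2: (x + 8.885)² + (y − 29.226)² = 72.9907773982²
eq3: (x + 27.737)² + (y + 32.924)² = 42.6189426765²
eq3−eq1, eq3−eq2 (x²,y² cancel):
  125.068·x + 40.956·y = 149.834924
  37.704·x + 124.300·y = -4431.507954
det = 125.068·124.300 − 40.956·37.704 = 14001.747376
x = (149.834924·124.300 − 40.956·-4431.507954) / 14001.747376 = 14.292596
y = (125.068·-4431.507954 − 149.834924·37.704) / 14001.747376 = -39.987096
|P − Q| = √((14.292596 − 44.246)² + (-39.987096 − 40.423)²) = 85.807866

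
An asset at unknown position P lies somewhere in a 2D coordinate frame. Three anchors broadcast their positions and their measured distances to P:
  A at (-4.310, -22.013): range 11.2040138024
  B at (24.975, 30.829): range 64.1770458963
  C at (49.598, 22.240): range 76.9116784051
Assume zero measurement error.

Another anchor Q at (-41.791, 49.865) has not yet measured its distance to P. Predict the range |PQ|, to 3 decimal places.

74.061

eq1: (x + 4.310)² + (y + 22.013)² = 11.2040138024²
eq2: (x − 24.975)² + (y − 30.829)² = 64.1770458963²
eq3: (x − 49.598)² + (y − 22.240)² = 76.9116784051²
eq1−eq3, eq1−eq2 (x²,y² cancel):
  107.816·x + 88.506·y = -3338.445415
  58.570·x + 105.684·y = -2922.133698
det = 107.816·105.684 − 88.506·58.570 = 6210.629724
x = (-3338.445415·105.684 − 88.506·-2922.133698) / 6210.629724 = -15.166562
y = (107.816·-2922.133698 − -3338.445415·58.570) / 6210.629724 = -19.244428
|P − Q| = √((-15.166562 − -41.791)² + (-19.244428 − 49.865)²) = 74.060609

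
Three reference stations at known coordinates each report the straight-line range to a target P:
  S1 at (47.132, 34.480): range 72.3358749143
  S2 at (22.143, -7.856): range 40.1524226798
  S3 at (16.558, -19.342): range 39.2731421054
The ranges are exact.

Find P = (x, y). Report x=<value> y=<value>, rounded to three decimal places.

eq1: (x − 47.132)² + (y − 34.480)² = 72.3358749143²
eq2: (x − 22.143)² + (y + 7.856)² = 40.1524226798²
eq3: (x − 16.558)² + (y + 19.342)² = 39.2731421054²
eq2−eq1, eq2−eq3 (x²,y² cancel):
  49.978·x + 84.672·y = -761.995114
  -11.170·x − 22.972·y = 166.088499
det = 49.978·-22.972 − 84.672·-11.170 = -202.308376
x = (-761.995114·-22.972 − 84.672·166.088499) / -202.308376 = -17.011191
y = (49.978·166.088499 − -761.995114·-11.170) / -202.308376 = 1.041551

x=-17.011 y=1.042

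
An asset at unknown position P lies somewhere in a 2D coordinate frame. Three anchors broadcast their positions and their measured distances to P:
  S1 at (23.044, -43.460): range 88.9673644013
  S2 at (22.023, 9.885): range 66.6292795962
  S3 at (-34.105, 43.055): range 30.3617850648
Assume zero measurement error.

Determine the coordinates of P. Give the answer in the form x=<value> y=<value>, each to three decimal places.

x=-44.446 y=14.508

eq1: (x − 23.044)² + (y + 43.460)² = 88.9673644013²
eq2: (x − 22.023)² + (y − 9.885)² = 66.6292795962²
eq3: (x + 34.105)² + (y − 43.055)² = 30.3617850648²
eq1−eq3, eq1−eq2 (x²,y² cancel):
  -114.298·x + 173.030·y = 7590.440450
  -2.042·x + 106.690·y = 1638.659247
det = -114.298·106.690 − 173.030·-2.042 = -11841.126360
x = (7590.440450·106.690 − 173.030·1638.659247) / -11841.126360 = -44.445677
y = (-114.298·1638.659247 − 7590.440450·-2.042) / -11841.126360 = 14.508400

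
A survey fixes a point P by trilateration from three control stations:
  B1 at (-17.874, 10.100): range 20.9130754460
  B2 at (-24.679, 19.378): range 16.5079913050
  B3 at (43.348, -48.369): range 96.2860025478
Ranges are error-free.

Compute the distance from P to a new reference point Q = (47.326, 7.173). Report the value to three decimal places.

63.887

eq1: (x + 17.874)² + (y − 10.100)² = 20.9130754460²
eq2: (x + 24.679)² + (y − 19.378)² = 16.5079913050²
eq3: (x − 43.348)² + (y + 48.369)² = 96.2860025478²
eq2−eq3, eq2−eq1 (x²,y² cancel):
  136.054·x − 135.494·y = -5764.431170
  13.610·x − 18.556·y = -727.912997
det = 136.054·-18.556 − -135.494·13.610 = -680.544684
x = (-5764.431170·-18.556 − -135.494·-727.912997) / -680.544684 = -12.250395
y = (136.054·-727.912997 − -5764.431170·13.610) / -680.544684 = 30.242785
|P − Q| = √((-12.250395 − 47.326)² + (30.242785 − 7.173)²) = 63.887102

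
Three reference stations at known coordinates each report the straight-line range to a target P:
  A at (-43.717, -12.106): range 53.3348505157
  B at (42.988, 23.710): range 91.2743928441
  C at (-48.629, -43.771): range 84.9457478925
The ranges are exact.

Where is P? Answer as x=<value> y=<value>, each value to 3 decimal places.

eq1: (x + 43.717)² + (y + 12.106)² = 53.3348505157²
eq2: (x − 42.988)² + (y − 23.710)² = 91.2743928441²
eq3: (x + 48.629)² + (y + 43.771)² = 84.9457478925²
eq1−eq2, eq1−eq3 (x²,y² cancel):
  173.410·x + 71.632·y = -5134.007591
  -9.824·x − 63.330·y = -2148.225048
det = 173.410·-63.330 − 71.632·-9.824 = -10278.342532
x = (-5134.007591·-63.330 − 71.632·-2148.225048) / -10278.342532 = -46.604631
y = (173.410·-2148.225048 − -5134.007591·-9.824) / -10278.342532 = 41.150623

x=-46.605 y=41.151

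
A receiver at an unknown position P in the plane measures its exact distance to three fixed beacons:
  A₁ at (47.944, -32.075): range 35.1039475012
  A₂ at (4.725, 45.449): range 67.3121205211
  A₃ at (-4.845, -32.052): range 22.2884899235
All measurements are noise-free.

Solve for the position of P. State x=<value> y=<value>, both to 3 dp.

x=14.588 y=-21.137

eq1: (x − 47.944)² + (y + 32.075)² = 35.1039475012²
eq2: (x − 4.725)² + (y − 45.449)² = 67.3121205211²
eq3: (x + 4.845)² + (y + 32.052)² = 22.2884899235²
eq2−eq1, eq2−eq3 (x²,y² cancel):
  86.438·x − 155.048·y = 4538.129974
  -19.140·x − 155.002·y = 2997.012289
det = 86.438·-155.002 − -155.048·-19.140 = -16365.681596
x = (4538.129974·-155.002 − -155.048·2997.012289) / -16365.681596 = 14.587749
y = (86.438·2997.012289 − 4538.129974·-19.140) / -16365.681596 = -21.136642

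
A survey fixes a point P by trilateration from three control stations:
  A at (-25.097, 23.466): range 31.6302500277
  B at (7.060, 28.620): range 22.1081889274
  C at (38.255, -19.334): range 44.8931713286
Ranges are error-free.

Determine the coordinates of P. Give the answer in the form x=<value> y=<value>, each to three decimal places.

eq1: (x + 25.097)² + (y − 23.466)² = 31.6302500277²
eq2: (x − 7.060)² + (y − 28.620)² = 22.1081889274²
eq3: (x − 38.255)² + (y + 19.334)² = 44.8931713286²
eq1−eq3, eq1−eq2 (x²,y² cancel):
  126.704·x − 85.600·y = -358.188099
  64.314·x + 10.308·y = 200.136134
det = 126.704·10.308 − -85.600·64.314 = 6811.343232
x = (-358.188099·10.308 − -85.600·200.136134) / 6811.343232 = 1.973098
y = (126.704·200.136134 − -358.188099·64.314) / 6811.343232 = 7.104995

x=1.973 y=7.105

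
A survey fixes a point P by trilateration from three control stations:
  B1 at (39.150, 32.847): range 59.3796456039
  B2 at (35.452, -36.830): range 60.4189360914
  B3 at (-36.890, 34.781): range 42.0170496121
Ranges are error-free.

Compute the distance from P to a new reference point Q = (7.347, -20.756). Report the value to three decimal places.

28.999

eq1: (x − 39.150)² + (y − 32.847)² = 59.3796456039²
eq2: (x − 35.452)² + (y + 36.830)² = 60.4189360914²
eq3: (x + 36.890)² + (y − 34.781)² = 42.0170496121²
eq3−eq1, eq3−eq2 (x²,y² cancel):
  152.080·x − 3.868·y = -1719.452006
  144.684·x − 143.222·y = -1842.312237
det = 152.080·-143.222 − -3.868·144.684 = -21221.564048
x = (-1719.452006·-143.222 − -3.868·-1842.312237) / -21221.564048 = -11.268599
y = (152.080·-1842.312237 − -1719.452006·144.684) / -21221.564048 = 1.479705
|P − Q| = √((-11.268599 − 7.347)² + (1.479705 − -20.756)²) = 28.999433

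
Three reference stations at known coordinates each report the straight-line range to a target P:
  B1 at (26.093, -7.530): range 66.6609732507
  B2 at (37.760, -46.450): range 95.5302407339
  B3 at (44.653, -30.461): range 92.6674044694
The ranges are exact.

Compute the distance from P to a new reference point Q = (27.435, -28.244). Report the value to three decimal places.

eq1: (x − 26.093)² + (y + 7.530)² = 66.6609732507²
eq2: (x − 37.760)² + (y + 46.450)² = 95.5302407339²
eq3: (x − 44.653)² + (y + 30.461)² = 92.6674044694²
eq1−eq2, eq1−eq3 (x²,y² cancel):
  23.334·x − 77.840·y = -1836.466989
  37.120·x − 45.862·y = -1959.345115
det = 23.334·-45.862 − -77.840·37.120 = 1819.276892
x = (-1836.466989·-45.862 − -77.840·-1959.345115) / 1819.276892 = -37.537648
y = (23.334·-1959.345115 − -1836.466989·37.120) / 1819.276892 = 12.340230
|P − Q| = √((-37.537648 − 27.435)² + (12.340230 − -28.244)²) = 76.606297

76.606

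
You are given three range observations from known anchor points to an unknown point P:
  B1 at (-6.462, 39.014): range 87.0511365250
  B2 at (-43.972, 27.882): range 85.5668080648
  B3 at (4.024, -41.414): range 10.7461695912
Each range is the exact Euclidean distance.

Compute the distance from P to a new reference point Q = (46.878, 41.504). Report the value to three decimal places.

eq1: (x + 6.462)² + (y − 39.014)² = 87.0511365250²
eq2: (x + 43.972)² + (y − 27.882)² = 85.5668080648²
eq3: (x − 4.024)² + (y + 41.414)² = 10.7461695912²
eq3−eq1, eq3−eq2 (x²,y² cancel):
  -20.972·x + 160.856·y = -7629.882541
  -95.992·x + 138.592·y = -6226.567746
det = -20.972·138.592 − 160.856·-95.992 = 12534.337728
x = (-7629.882541·138.592 − 160.856·-6226.567746) / 12534.337728 = -4.456550
y = (-20.972·-6226.567746 − -7629.882541·-95.992) / 12534.337728 = -48.014033
|P − Q| = √((-4.456550 − 46.878)² + (-48.014033 − 41.504)²) = 103.192608

103.193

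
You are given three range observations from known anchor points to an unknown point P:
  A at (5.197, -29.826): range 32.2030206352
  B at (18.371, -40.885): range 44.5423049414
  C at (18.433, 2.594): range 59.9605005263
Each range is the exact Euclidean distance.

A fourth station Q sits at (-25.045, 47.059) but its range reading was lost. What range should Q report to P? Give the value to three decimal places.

84.676

eq1: (x − 5.197)² + (y + 29.826)² = 32.2030206352²
eq2: (x − 18.371)² + (y + 40.885)² = 44.5423049414²
eq3: (x − 18.433)² + (y − 2.594)² = 59.9605005263²
eq2−eq3, eq2−eq1 (x²,y² cancel):
  0.124·x + 86.958·y = -3273.817235
  -26.348·x + 22.118·y = -145.495390
det = 0.124·22.118 − 86.958·-26.348 = 2293.912016
x = (-3273.817235·22.118 − 86.958·-145.495390) / 2293.912016 = -26.050825
y = (0.124·-145.495390 − -3273.817235·-26.348) / 2293.912016 = -37.611110
|P − Q| = √((-26.050825 − -25.045)² + (-37.611110 − 47.059)²) = 84.676084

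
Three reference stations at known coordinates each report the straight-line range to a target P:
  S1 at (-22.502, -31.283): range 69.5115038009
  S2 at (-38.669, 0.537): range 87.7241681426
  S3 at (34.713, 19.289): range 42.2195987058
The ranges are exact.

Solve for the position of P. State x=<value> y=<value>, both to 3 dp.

x=46.291 y=-21.312

eq1: (x + 22.502)² + (y + 31.283)² = 69.5115038009²
eq2: (x + 38.669)² + (y − 0.537)² = 87.7241681426²
eq3: (x − 34.713)² + (y − 19.289)² = 42.2195987058²
eq2−eq3, eq2−eq1 (x²,y² cancel):
  146.764·x + 37.504·y = 5994.513121
  32.334·x − 63.640·y = 2853.066679
det = 146.764·-63.640 − 37.504·32.334 = -10552.715296
x = (5994.513121·-63.640 − 37.504·2853.066679) / -10552.715296 = 46.290667
y = (146.764·2853.066679 − 5994.513121·32.334) / -10552.715296 = -21.312135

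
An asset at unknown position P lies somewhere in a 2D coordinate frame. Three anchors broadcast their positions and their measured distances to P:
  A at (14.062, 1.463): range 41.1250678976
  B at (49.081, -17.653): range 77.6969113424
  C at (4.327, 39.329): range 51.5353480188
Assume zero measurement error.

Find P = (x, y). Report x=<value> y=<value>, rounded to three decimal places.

x=-26.946 y=-1.633

eq1: (x − 14.062)² + (y − 1.463)² = 41.1250678976²
eq2: (x − 49.081)² + (y + 17.653)² = 77.6969113424²
eq3: (x − 4.327)² + (y − 39.329)² = 51.5353480188²
eq2−eq1, eq2−eq3 (x²,y² cancel):
  -70.038·x + 38.232·y = 1824.846066
  -89.508·x + 113.964·y = 2225.838137
det = -70.038·113.964 − 38.232·-89.508 = -4559.740776
x = (1824.846066·113.964 − 38.232·2225.838137) / -4559.740776 = -26.946381
y = (-70.038·2225.838137 − 1824.846066·-89.508) / -4559.740776 = -1.632784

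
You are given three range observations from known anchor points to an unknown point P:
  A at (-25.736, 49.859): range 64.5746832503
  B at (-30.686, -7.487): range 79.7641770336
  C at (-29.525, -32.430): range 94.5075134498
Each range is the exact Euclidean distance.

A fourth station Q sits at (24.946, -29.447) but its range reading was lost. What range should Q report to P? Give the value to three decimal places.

eq1: (x + 25.736)² + (y − 49.859)² = 64.5746832503²
eq2: (x + 30.686)² + (y + 7.487)² = 79.7641770336²
eq3: (x + 29.525)² + (y + 32.430)² = 94.5075134498²
eq2−eq1, eq2−eq3 (x²,y² cancel):
  9.900·x + 114.692·y = 4343.010033
  2.322·x − 49.886·y = -1643.601401
det = 9.900·-49.886 − 114.692·2.322 = -760.186224
x = (4343.010033·-49.886 − 114.692·-1643.601401) / -760.186224 = 37.027068
y = (9.900·-1643.601401 − 4343.010033·2.322) / -760.186224 = 34.670614
|P − Q| = √((37.027068 − 24.946)² + (34.670614 − -29.447)²) = 65.245848

65.246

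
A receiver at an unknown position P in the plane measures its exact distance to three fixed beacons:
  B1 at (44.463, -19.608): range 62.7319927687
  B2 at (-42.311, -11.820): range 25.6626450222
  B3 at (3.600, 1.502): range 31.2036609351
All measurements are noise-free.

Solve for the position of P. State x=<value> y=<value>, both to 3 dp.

x=-18.258 y=-20.766

eq1: (x − 44.463)² + (y + 19.608)² = 62.7319927687²
eq2: (x + 42.311)² + (y + 11.820)² = 25.6626450222²
eq3: (x − 3.600)² + (y − 1.502)² = 31.2036609351²
eq2−eq3, eq2−eq1 (x²,y² cancel):
  91.822·x + 26.644·y = -2229.814223
  173.548·x − 15.576·y = -2845.232655
det = 91.822·-15.576 − 26.644·173.548 = -6054.232384
x = (-2229.814223·-15.576 − 26.644·-2845.232655) / -6054.232384 = -18.258296
y = (91.822·-2845.232655 − -2229.814223·173.548) / -6054.232384 = -20.766439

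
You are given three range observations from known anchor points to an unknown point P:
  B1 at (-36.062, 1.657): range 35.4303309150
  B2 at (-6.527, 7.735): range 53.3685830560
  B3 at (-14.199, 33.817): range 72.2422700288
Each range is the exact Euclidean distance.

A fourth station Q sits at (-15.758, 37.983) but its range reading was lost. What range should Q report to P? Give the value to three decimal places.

eq1: (x + 36.062)² + (y − 1.657)² = 35.4303309150²
eq2: (x + 6.527)² + (y − 7.735)² = 53.3685830560²
eq3: (x + 14.199)² + (y − 33.817)² = 72.2422700288²
eq1−eq2, eq1−eq3 (x²,y² cancel):
  59.070·x + 12.156·y = -2793.678848
  43.726·x + 64.320·y = -3921.649633
det = 59.070·64.320 − 12.156·43.726 = 3267.849144
x = (-2793.678848·64.320 − 12.156·-3921.649633) / 3267.849144 = -40.399004
y = (59.070·-3921.649633 − -2793.678848·43.726) / 3267.849144 = -33.506884
|P − Q| = √((-40.399004 − -15.758)² + (-33.506884 − 37.983)²) = 75.617343

75.617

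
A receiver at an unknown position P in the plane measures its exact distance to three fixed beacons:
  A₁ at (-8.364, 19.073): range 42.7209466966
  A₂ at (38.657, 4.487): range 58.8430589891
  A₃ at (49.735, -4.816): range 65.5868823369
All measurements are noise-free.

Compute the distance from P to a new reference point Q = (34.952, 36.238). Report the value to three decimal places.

eq1: (x + 8.364)² + (y − 19.073)² = 42.7209466966²
eq2: (x − 38.657)² + (y − 4.487)² = 58.8430589891²
eq3: (x − 49.735)² + (y + 4.816)² = 65.5868823369²
eq1−eq3, eq1−eq2 (x²,y² cancel):
  116.198·x − 47.778·y = -413.531592
  94.042·x − 29.172·y = -556.665312
det = 116.198·-29.172 − -47.778·94.042 = 1103.410620
x = (-413.531592·-29.172 − -47.778·-556.665312) / 1103.410620 = -13.170810
y = (116.198·-556.665312 − -413.531592·94.042) / 1103.410620 = -23.376663
|P − Q| = √((-13.170810 − 34.952)² + (-23.376663 − 36.238)²) = 76.614051

76.614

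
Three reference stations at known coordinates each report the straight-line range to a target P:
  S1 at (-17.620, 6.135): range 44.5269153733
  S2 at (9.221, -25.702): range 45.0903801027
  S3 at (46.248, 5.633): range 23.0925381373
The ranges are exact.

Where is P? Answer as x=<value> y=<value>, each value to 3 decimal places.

eq1: (x + 17.620)² + (y − 6.135)² = 44.5269153733²
eq2: (x − 9.221)² + (y + 25.702)² = 45.0903801027²
eq3: (x − 46.248)² + (y − 5.633)² = 23.0925381373²
eq2−eq1, eq2−eq3 (x²,y² cancel):
  -53.682·x + 63.674·y = -347.020835
  74.054·x + 62.670·y = 2924.865608
det = -53.682·62.670 − 63.674·74.054 = -8079.565336
x = (-347.020835·62.670 − 63.674·2924.865608) / -8079.565336 = 25.742188
y = (-53.682·2924.865608 − -347.020835·74.054) / -8079.565336 = 16.252651

x=25.742 y=16.253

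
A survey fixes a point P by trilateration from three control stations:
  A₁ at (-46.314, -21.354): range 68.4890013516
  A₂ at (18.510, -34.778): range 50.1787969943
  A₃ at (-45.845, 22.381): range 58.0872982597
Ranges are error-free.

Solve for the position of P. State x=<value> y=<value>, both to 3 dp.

eq1: (x + 46.314)² + (y + 21.354)² = 68.4890013516²
eq2: (x − 18.510)² + (y + 34.778)² = 50.1787969943²
eq3: (x + 45.845)² + (y − 22.381)² = 58.0872982597²
eq1−eq3, eq1−eq2 (x²,y² cancel):
  0.938·x + 87.470·y = 1318.302361
  129.648·x − 26.848·y = 1123.981110
det = 0.938·-26.848 − 87.470·129.648 = -11365.493984
x = (1318.302361·-26.848 − 87.470·1123.981110) / -11365.493984 = 11.764417
y = (0.938·1123.981110 − 1318.302361·129.648) / -11365.493984 = 14.945322

x=11.764 y=14.945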